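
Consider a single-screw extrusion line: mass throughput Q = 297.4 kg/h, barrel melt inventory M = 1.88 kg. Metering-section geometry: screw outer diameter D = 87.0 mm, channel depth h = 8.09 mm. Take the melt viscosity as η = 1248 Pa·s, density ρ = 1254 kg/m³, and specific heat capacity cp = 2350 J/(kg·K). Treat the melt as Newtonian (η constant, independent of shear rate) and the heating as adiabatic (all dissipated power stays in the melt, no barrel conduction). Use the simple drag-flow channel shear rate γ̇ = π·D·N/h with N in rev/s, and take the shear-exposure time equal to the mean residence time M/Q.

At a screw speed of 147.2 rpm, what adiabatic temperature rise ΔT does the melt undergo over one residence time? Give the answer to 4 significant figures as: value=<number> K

value=66.21 K

Q_s = Q / 3600 = 297.4 / 3600 = 0.0826111 kg/s
t_res = M / Q_s = 1.88 ÷ 0.0826111 = 22.7572 s
D = 87.0 mm = 0.087 m;  h = 8.09 mm = 0.00809 m;  N = 147.2 rpm / 60 = 2.45333 rev/s
γ̇ = π D N / h = (π)(0.087)(2.45333) / 0.00809 = 82.8852 s⁻¹
Adiabatic rise: ΔT = η γ̇² t_res / (ρ cp) = 1248·(82.8852)²·22.7572 / (1254·2350) = 66.2099 K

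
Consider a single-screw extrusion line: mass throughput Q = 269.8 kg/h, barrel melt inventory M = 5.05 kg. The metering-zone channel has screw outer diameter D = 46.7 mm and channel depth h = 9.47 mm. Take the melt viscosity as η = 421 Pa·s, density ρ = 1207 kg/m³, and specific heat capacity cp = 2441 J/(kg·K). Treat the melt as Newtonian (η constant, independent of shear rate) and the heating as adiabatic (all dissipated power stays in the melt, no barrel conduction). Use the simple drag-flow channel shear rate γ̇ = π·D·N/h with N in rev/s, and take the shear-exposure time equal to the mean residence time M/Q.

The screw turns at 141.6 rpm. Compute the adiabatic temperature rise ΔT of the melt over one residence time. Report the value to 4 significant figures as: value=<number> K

Q_s = Q / 3600 = 269.8 / 3600 = 0.0749444 kg/s
t_res = M / Q_s = 5.05 ÷ 0.0749444 = 67.3832 s
Convert to SI: D = 0.0467 m, h = 0.00947 m, N = 141.6/60 = 2.36 rev/s
γ̇ = π D N / h = (π)(0.0467)(2.36) / 0.00947 = 36.5619 s⁻¹
ΔT = η·γ̇²·t_res / (ρ·cp) = 421 · (36.5619)² · 67.3832 / (1207 · 2441) = 12.8711 K

value=12.87 K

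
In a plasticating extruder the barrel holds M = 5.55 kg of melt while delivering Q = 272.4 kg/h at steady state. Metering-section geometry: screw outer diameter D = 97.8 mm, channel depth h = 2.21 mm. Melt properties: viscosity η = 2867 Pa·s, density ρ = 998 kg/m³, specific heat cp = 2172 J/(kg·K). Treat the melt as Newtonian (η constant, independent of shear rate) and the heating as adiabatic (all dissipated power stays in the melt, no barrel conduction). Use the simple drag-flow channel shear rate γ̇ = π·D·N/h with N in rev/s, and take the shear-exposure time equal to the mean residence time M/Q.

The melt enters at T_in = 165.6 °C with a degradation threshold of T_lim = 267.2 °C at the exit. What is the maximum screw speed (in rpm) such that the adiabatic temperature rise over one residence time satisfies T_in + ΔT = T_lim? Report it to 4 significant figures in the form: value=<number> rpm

value=13.97 rpm

Q_s = Q / 3600 = 272.4 / 3600 = 0.0756667 kg/s
Mean residence time: t_res = M/Q_s = 5.55 kg / 0.0756667 kg/s = 73.348 s
Convert to metres: D = 0.0978 m, h = 0.00221 m
ΔT_a = T_lim − T_in = 267.2 °C − 165.6 °C = 101.6 K
γ̇_max² = ΔT_a·ρ·cp/(η·t_res) = 101.6·998·2172/(2867·73.348) = 1047.29 s⁻²
γ̇_max = sqrt(1047.29) = 32.3619 s⁻¹
Solve γ̇ = πDN/h for N: N_max = γ̇_max·h/(π·D) = 32.3619 × 0.00221 / (π × 0.0978) = 0.232776 rev/s = 13.9665 rpm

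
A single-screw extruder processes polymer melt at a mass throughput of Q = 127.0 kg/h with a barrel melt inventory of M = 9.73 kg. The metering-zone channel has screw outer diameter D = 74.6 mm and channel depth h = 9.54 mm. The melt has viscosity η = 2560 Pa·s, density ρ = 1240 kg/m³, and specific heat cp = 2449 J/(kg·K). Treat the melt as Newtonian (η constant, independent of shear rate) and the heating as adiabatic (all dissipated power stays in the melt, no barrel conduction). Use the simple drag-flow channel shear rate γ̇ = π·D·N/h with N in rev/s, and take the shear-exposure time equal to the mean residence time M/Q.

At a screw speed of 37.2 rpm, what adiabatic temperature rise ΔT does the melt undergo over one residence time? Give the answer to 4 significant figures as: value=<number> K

value=53.94 K

Throughput in SI: Q_s = 127.0 kg/h ÷ 3600 s/h = 0.0352778 kg/s
t_res = M / Q_s = 9.73 ÷ 0.0352778 = 275.811 s
D = 74.6 mm = 0.0746 m;  h = 9.54 mm = 0.00954 m;  N = 37.2 rpm / 60 = 0.62 rev/s
γ̇ = π·D·N / h = π · 0.0746 · 0.62 / 0.00954 = 15.2311 s⁻¹
ΔT = η·γ̇²·t_res/(ρ·cp) = [2560 × 15.2311² × 275.811] / [1240 × 2449] = 53.9393 K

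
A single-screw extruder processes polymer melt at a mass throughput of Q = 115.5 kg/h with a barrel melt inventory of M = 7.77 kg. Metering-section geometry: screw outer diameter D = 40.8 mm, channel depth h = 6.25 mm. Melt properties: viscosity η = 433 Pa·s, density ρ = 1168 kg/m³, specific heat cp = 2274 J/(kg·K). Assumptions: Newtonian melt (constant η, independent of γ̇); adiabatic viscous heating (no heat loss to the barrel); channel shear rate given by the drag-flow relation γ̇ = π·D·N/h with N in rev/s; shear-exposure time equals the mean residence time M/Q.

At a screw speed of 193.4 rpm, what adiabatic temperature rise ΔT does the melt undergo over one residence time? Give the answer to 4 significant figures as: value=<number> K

value=172.5 K

Q_s = Q / 3600 = 115.5 / 3600 = 0.0320833 kg/s
t_res = M / Q_s = 7.77 ÷ 0.0320833 = 242.182 s
Convert to SI: D = 0.0408 m, h = 0.00625 m, N = 193.4/60 = 3.22333 rev/s
γ̇ = π D N / h = (π)(0.0408)(3.22333) / 0.00625 = 66.1051 s⁻¹
ΔT = η·γ̇²·t_res/(ρ·cp) = [433 × 66.1051² × 242.182] / [1168 × 2274] = 172.531 K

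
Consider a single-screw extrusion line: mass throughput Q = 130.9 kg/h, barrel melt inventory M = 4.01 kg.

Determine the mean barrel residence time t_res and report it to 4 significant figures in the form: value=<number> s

value=110.3 s

Throughput in SI: Q_s = 130.9 kg/h ÷ 3600 s/h = 0.0363611 kg/s
t_res = M / Q_s = 4.01 / 0.0363611 = 110.283 s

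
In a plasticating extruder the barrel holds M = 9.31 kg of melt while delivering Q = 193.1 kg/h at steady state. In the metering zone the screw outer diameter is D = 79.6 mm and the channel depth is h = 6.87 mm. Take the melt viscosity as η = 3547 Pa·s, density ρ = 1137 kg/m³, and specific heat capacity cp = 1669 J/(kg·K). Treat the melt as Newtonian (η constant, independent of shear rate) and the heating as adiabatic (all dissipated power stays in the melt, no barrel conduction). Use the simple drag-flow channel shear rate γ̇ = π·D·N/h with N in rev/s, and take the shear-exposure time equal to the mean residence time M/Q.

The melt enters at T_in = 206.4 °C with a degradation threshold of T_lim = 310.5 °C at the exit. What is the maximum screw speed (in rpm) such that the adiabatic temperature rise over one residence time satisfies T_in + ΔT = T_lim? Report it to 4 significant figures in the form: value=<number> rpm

Throughput in SI: Q_s = 193.1 kg/h ÷ 3600 s/h = 0.0536389 kg/s
Mean residence time: t_res = M/Q_s = 9.31 kg / 0.0536389 kg/s = 173.568 s
Geometry in SI: D = 79.6 mm → 0.0796 m, h = 6.87 mm → 0.00687 m
ΔT_a = T_lim − T_in = 310.5 °C − 206.4 °C = 104.1 K
Invert ΔT = ηγ̇²t_res/(ρcp) for γ̇: γ̇_max² = ΔT_a ρ cp / (η t_res) = 104.1·1137·1669 / (3547·173.568) = 320.875 s⁻²
γ̇_max = sqrt(320.875) = 17.913 s⁻¹
N_max = γ̇_max·h / (π·D) = 17.913 · 0.00687 / (π · 0.0796) = 0.49211 rev/s = 29.5266 rpm

value=29.53 rpm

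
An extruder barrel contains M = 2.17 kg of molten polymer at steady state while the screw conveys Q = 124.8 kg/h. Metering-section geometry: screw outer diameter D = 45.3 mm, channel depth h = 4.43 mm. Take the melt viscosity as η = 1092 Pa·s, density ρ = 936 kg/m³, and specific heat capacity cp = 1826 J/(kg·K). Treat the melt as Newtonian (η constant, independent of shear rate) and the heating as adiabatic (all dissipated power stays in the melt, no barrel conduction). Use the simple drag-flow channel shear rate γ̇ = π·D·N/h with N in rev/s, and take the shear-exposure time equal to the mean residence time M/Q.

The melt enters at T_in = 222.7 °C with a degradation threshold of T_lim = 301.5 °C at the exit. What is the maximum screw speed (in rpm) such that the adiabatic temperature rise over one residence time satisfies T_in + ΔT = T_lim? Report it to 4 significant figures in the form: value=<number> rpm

Throughput in SI: Q_s = 124.8 kg/h ÷ 3600 s/h = 0.0346667 kg/s
t_res = M / Q_s = 2.17 / 0.0346667 = 62.5962 s
Convert to metres: D = 0.0453 m, h = 0.00443 m
Allowable rise: ΔT_a = T_lim − T_in = 301.5 − 222.7 = 78.8 K
γ̇_max² = ΔT_a·ρ·cp / (η·t_res) = [78.8 × 936 × 1826] / [1092 × 62.5962] = 1970.3 s⁻²
γ̇_max = sqrt(1970.3) = 44.3881 s⁻¹
Solve γ̇ = πDN/h for N: N_max = γ̇_max·h/(π·D) = 44.3881 × 0.00443 / (π × 0.0453) = 1.38173 rev/s = 82.9036 rpm

value=82.90 rpm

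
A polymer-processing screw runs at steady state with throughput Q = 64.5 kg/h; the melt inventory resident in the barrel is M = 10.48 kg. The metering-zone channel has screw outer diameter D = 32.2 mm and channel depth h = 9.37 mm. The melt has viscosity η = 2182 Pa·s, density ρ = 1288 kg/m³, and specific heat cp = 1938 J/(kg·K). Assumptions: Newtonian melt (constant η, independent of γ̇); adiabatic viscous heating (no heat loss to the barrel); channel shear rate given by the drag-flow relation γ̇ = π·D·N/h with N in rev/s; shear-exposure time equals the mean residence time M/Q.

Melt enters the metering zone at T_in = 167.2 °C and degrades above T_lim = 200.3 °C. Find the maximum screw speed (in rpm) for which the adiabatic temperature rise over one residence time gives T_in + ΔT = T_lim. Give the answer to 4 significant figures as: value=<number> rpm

value=44.72 rpm

Q_s = Q / 3600 = 64.5 / 3600 = 0.0179167 kg/s
Mean residence time: t_res = M/Q_s = 10.48 kg / 0.0179167 kg/s = 584.93 s
D = 32.2 mm = 0.0322 m;  h = 9.37 mm = 0.00937 m
Allowable rise: ΔT_a = T_lim − T_in = 200.3 − 167.2 = 33.1 K
Invert ΔT = ηγ̇²t_res/(ρcp) for γ̇: γ̇_max² = ΔT_a ρ cp / (η t_res) = 33.1·1288·1938 / (2182·584.93) = 64.7349 s⁻²
γ̇_max = sqrt(64.7349) = 8.0458 s⁻¹
Solve γ̇ = πDN/h for N: N_max = γ̇_max·h/(π·D) = 8.0458 × 0.00937 / (π × 0.0322) = 0.745252 rev/s = 44.7151 rpm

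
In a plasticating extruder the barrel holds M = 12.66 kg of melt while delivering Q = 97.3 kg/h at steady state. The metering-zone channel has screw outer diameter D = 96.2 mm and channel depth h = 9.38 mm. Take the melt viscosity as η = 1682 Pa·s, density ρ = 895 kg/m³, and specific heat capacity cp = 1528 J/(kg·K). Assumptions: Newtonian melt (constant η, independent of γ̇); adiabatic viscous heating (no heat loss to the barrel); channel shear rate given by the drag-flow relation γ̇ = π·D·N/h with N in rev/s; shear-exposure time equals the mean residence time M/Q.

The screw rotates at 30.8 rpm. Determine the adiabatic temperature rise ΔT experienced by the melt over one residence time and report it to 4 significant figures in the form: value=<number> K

Convert throughput: Q = 97.3 kg/h = 97.3/3600 = 0.0270278 kg/s
t_res = M / Q_s = 12.66 / 0.0270278 = 468.407 s
D = 96.2 mm = 0.0962 m;  h = 9.38 mm = 0.00938 m;  N = 30.8 rpm / 60 = 0.513333 rev/s
γ̇ = π·D·N / h = π · 0.0962 · 0.513333 / 0.00938 = 16.5395 s⁻¹
ΔT = η·γ̇²·t_res / (ρ·cp) = 1682 · (16.5395)² · 468.407 / (895 · 1528) = 157.596 K

value=157.6 K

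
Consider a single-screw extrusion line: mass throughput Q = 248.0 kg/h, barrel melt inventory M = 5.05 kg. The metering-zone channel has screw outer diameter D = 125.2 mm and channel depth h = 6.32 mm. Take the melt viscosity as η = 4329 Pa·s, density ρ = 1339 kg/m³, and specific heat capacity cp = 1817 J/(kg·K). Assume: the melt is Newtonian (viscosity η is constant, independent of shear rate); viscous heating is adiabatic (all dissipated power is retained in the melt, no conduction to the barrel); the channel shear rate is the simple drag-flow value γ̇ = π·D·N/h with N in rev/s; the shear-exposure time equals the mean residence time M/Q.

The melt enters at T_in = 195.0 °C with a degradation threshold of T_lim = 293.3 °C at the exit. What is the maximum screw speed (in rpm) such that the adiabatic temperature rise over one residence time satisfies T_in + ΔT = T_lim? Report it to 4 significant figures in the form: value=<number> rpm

Throughput in SI: Q_s = 248.0 kg/h ÷ 3600 s/h = 0.0688889 kg/s
t_res = M / Q_s = 5.05 ÷ 0.0688889 = 73.3065 s
D = 125.2 mm = 0.1252 m;  h = 6.32 mm = 0.00632 m
ΔT_a = T_lim − T_in = 293.3 °C − 195.0 °C = 98.3 K
γ̇_max² = ΔT_a·ρ·cp / (η·t_res) = [98.3 × 1339 × 1817] / [4329 × 73.3065] = 753.632 s⁻²
γ̇_max = √753.632 = 27.4524 s⁻¹
N_max = γ̇_max·h / (π·D) = 27.4524 · 0.00632 / (π · 0.1252) = 0.441106 rev/s = 26.4663 rpm

value=26.47 rpm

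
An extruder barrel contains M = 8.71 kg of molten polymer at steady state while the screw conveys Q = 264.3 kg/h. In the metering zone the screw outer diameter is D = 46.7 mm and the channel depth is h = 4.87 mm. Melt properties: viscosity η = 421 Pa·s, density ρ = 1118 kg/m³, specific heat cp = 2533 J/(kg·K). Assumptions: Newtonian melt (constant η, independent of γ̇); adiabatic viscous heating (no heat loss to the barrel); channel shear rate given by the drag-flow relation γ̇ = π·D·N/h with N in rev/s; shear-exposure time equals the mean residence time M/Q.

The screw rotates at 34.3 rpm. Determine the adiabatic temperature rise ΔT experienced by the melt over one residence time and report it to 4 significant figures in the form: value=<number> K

Convert throughput: Q = 264.3 kg/h = 264.3/3600 = 0.0734167 kg/s
Mean residence time: t_res = M/Q_s = 8.71 kg / 0.0734167 kg/s = 118.638 s
Geometry in metres: D = 46.7 mm → 0.0467 m, h = 4.87 mm → 0.00487 m; screw speed N = 34.3 rpm = 0.571667 rev/s
Shear rate: γ̇ = πDN/h = π·0.0467·0.571667/0.00487 = 17.2219 s⁻¹
Adiabatic rise: ΔT = η γ̇² t_res / (ρ cp) = 421·(17.2219)²·118.638 / (1118·2533) = 5.23106 K

value=5.231 K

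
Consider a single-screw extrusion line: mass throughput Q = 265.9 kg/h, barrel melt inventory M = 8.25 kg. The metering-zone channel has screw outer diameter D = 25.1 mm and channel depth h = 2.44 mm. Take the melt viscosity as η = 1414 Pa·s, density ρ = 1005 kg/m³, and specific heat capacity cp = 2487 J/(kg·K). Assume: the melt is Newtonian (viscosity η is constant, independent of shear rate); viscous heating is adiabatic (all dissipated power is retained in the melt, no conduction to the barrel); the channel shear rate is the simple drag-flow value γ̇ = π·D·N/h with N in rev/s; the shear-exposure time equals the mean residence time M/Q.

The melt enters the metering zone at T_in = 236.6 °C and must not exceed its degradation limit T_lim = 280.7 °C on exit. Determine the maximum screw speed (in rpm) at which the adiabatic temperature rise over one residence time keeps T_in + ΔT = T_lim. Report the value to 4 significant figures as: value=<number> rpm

Q_s = Q / 3600 = 265.9 / 3600 = 0.0738611 kg/s
t_res = M / Q_s = 8.25 ÷ 0.0738611 = 111.696 s
Geometry in SI: D = 25.1 mm → 0.0251 m, h = 2.44 mm → 0.00244 m
ΔT_a = T_lim − T_in = 280.7 − 236.6 = 44.1 K
γ̇_max² = ΔT_a·ρ·cp/(η·t_res) = 44.1·1005·2487/(1414·111.696) = 697.9 s⁻²
γ̇_max = sqrt(697.9) = 26.4178 s⁻¹
Solve γ̇ = πDN/h for N: N_max = γ̇_max·h/(π·D) = 26.4178 × 0.00244 / (π × 0.0251) = 0.817453 rev/s = 49.0472 rpm

value=49.05 rpm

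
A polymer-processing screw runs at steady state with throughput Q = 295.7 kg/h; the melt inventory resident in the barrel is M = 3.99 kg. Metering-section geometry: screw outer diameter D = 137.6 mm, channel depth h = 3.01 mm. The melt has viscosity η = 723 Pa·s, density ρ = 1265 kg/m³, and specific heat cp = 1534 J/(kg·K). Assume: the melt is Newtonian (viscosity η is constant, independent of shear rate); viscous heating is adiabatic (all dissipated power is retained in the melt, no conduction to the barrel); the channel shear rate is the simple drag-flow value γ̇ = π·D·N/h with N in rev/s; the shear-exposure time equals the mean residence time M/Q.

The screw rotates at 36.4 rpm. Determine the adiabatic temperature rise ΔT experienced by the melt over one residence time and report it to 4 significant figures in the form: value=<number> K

Convert throughput: Q = 295.7 kg/h = 295.7/3600 = 0.0821389 kg/s
Mean residence time: t_res = M/Q_s = 3.99 kg / 0.0821389 kg/s = 48.5763 s
Convert to SI: D = 0.1376 m, h = 0.00301 m, N = 36.4/60 = 0.606667 rev/s
γ̇ = π·D·N / h = π · 0.1376 · 0.606667 / 0.00301 = 87.1268 s⁻¹
ΔT = η·γ̇²·t_res / (ρ·cp) = 723 · (87.1268)² · 48.5763 / (1265 · 1534) = 137.388 K

value=137.4 K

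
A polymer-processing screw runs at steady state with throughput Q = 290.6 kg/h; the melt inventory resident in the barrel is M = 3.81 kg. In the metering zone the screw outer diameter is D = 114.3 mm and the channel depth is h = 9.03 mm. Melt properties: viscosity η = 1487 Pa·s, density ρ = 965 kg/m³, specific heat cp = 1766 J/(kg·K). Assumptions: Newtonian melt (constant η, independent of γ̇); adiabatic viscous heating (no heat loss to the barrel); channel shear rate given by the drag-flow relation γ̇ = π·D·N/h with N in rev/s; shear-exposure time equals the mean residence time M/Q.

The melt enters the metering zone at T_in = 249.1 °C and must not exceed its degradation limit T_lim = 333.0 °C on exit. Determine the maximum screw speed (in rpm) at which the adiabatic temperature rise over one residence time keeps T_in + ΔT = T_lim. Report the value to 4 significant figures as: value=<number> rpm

Convert throughput: Q = 290.6 kg/h = 290.6/3600 = 0.0807222 kg/s
t_res = M / Q_s = 3.81 ÷ 0.0807222 = 47.1989 s
Geometry in SI: D = 114.3 mm → 0.1143 m, h = 9.03 mm → 0.00903 m
ΔT_a = T_lim − T_in = 333.0 − 249.1 = 83.9 K
γ̇_max² = ΔT_a·ρ·cp/(η·t_res) = 83.9·965·1766/(1487·47.1989) = 2037.22 s⁻²
γ̇_max = sqrt(2037.22) = 45.1355 s⁻¹
Solve γ̇ = πDN/h for N: N_max = γ̇_max·h/(π·D) = 45.1355 × 0.00903 / (π × 0.1143) = 1.13504 rev/s = 68.1023 rpm

value=68.10 rpm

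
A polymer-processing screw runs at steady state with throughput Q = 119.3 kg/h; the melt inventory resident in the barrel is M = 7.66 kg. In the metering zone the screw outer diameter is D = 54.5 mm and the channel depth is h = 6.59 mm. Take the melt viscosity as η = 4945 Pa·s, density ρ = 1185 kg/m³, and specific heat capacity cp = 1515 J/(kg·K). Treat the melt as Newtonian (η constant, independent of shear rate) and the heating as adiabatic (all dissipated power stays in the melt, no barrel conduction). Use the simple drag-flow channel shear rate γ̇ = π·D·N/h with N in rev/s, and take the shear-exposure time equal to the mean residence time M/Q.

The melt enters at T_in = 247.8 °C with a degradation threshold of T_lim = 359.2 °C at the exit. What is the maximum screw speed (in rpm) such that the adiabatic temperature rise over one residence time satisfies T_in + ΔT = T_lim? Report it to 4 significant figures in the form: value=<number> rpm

value=30.55 rpm

Convert throughput: Q = 119.3 kg/h = 119.3/3600 = 0.0331389 kg/s
t_res = M / Q_s = 7.66 ÷ 0.0331389 = 231.148 s
Convert to metres: D = 0.0545 m, h = 0.00659 m
ΔT_a = T_lim − T_in = 359.2 − 247.8 = 111.4 K
γ̇_max² = ΔT_a·ρ·cp / (η·t_res) = [111.4 × 1185 × 1515] / [4945 × 231.148] = 174.968 s⁻²
γ̇_max = √174.968 = 13.2276 s⁻¹
Solve γ̇ = πDN/h for N: N_max = γ̇_max·h/(π·D) = 13.2276 × 0.00659 / (π × 0.0545) = 0.509118 rev/s = 30.5471 rpm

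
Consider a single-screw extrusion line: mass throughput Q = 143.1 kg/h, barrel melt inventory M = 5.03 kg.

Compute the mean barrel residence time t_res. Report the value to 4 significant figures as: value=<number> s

Convert throughput: Q = 143.1 kg/h = 143.1/3600 = 0.03975 kg/s
t_res = M / Q_s = 5.03 / 0.03975 = 126.541 s

value=126.5 s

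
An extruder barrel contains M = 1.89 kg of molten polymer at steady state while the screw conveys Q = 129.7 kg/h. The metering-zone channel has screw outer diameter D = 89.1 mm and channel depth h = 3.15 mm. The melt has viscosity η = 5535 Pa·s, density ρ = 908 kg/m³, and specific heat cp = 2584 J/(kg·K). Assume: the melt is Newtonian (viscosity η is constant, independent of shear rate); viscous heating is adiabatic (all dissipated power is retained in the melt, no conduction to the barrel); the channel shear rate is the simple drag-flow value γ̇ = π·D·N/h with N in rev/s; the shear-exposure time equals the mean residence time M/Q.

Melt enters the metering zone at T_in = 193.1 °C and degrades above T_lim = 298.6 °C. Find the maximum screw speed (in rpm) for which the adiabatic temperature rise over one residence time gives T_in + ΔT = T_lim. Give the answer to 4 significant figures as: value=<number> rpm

Throughput in SI: Q_s = 129.7 kg/h ÷ 3600 s/h = 0.0360278 kg/s
t_res = M / Q_s = 1.89 ÷ 0.0360278 = 52.4595 s
D = 89.1 mm = 0.0891 m;  h = 3.15 mm = 0.00315 m
ΔT_a = T_lim − T_in = 298.6 °C − 193.1 °C = 105.5 K
γ̇_max² = ΔT_a·ρ·cp/(η·t_res) = 105.5·908·2584/(5535·52.4595) = 852.489 s⁻²
γ̇_max = √852.489 = 29.1974 s⁻¹
N_max = γ̇_max h / (πD) = 29.1974·0.00315/(π·0.0891) = 0.32857 rev/s → ×60 = 19.7142 rpm

value=19.71 rpm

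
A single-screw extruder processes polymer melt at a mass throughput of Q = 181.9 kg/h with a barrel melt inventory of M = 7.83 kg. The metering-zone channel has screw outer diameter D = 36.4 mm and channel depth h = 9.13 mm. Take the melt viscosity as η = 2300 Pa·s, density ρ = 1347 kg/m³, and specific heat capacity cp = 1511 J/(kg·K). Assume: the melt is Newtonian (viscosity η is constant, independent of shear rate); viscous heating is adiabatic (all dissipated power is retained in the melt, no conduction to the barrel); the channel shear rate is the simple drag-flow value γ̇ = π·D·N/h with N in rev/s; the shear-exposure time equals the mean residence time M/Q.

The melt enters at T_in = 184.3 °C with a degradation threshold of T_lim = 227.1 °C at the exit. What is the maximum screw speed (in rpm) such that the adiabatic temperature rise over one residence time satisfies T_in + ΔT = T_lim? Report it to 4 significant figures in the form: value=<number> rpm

value=74.89 rpm

Q_s = Q / 3600 = 181.9 / 3600 = 0.0505278 kg/s
t_res = M / Q_s = 7.83 ÷ 0.0505278 = 154.964 s
Convert to metres: D = 0.0364 m, h = 0.00913 m
ΔT_a = T_lim − T_in = 227.1 °C − 184.3 °C = 42.8 K
γ̇_max² = ΔT_a·ρ·cp / (η·t_res) = [42.8 × 1347 × 1511] / [2300 × 154.964] = 244.409 s⁻²
γ̇_max = √244.409 = 15.6336 s⁻¹
Solve γ̇ = πDN/h for N: N_max = γ̇_max·h/(π·D) = 15.6336 × 0.00913 / (π × 0.0364) = 1.24818 rev/s = 74.8909 rpm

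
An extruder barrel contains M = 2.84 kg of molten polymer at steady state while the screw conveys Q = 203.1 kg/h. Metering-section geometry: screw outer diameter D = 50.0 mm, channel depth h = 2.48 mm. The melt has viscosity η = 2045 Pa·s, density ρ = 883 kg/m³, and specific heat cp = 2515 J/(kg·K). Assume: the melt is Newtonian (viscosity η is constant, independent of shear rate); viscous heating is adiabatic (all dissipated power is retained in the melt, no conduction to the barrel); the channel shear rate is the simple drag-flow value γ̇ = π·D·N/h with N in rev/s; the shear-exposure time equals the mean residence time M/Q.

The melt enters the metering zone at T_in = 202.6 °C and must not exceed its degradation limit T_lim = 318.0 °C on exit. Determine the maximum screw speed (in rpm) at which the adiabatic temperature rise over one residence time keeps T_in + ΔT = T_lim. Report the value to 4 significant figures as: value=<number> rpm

value=47.26 rpm

Throughput in SI: Q_s = 203.1 kg/h ÷ 3600 s/h = 0.0564167 kg/s
Mean residence time: t_res = M/Q_s = 2.84 kg / 0.0564167 kg/s = 50.3397 s
Geometry in SI: D = 50.0 mm → 0.05 m, h = 2.48 mm → 0.00248 m
ΔT_a = T_lim − T_in = 318.0 − 202.6 = 115.4 K
γ̇_max² = ΔT_a·ρ·cp / (η·t_res) = [115.4 × 883 × 2515] / [2045 × 50.3397] = 2489.43 s⁻²
Take the square root: γ̇_max = √(2489.43) = 49.8942 s⁻¹
N_max = γ̇_max h / (πD) = 49.8942·0.00248/(π·0.05) = 0.787738 rev/s → ×60 = 47.2643 rpm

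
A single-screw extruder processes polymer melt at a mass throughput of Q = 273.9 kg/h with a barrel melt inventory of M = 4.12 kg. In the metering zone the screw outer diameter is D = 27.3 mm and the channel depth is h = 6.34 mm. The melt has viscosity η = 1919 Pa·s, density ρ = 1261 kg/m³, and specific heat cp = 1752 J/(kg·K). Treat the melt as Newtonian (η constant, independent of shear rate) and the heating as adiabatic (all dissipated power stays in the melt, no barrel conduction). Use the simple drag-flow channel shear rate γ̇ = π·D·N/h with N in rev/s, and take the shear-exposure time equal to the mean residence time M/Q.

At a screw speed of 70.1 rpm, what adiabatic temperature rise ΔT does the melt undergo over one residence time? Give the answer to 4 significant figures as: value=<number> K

Q_s = Q / 3600 = 273.9 / 3600 = 0.0760833 kg/s
t_res = M / Q_s = 4.12 ÷ 0.0760833 = 54.1512 s
Convert to SI: D = 0.0273 m, h = 0.00634 m, N = 70.1/60 = 1.16833 rev/s
Shear rate: γ̇ = πDN/h = π·0.0273·1.16833/0.00634 = 15.8048 s⁻¹
ΔT = η·γ̇²·t_res / (ρ·cp) = 1919 · (15.8048)² · 54.1512 / (1261 · 1752) = 11.7493 K

value=11.75 K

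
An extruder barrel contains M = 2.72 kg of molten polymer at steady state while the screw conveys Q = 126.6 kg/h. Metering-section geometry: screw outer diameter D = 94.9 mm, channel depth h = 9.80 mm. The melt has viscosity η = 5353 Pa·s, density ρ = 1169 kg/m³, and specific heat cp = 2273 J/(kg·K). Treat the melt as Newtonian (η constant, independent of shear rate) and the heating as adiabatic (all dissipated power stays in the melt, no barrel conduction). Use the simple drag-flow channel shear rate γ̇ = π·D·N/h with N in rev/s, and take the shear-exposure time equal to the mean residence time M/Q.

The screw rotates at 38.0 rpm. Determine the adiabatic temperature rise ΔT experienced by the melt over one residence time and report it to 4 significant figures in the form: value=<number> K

Throughput in SI: Q_s = 126.6 kg/h ÷ 3600 s/h = 0.0351667 kg/s
Mean residence time: t_res = M/Q_s = 2.72 kg / 0.0351667 kg/s = 77.346 s
Geometry in metres: D = 94.9 mm → 0.0949 m, h = 9.80 mm → 0.0098 m; screw speed N = 38.0 rpm = 0.633333 rev/s
γ̇ = π D N / h = (π)(0.0949)(0.633333) / 0.0098 = 19.2674 s⁻¹
Adiabatic rise: ΔT = η γ̇² t_res / (ρ cp) = 5353·(19.2674)²·77.346 / (1169·2273) = 57.845 K

value=57.84 K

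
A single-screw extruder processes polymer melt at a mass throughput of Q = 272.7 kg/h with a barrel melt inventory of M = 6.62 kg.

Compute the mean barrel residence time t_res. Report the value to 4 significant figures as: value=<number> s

Convert throughput: Q = 272.7 kg/h = 272.7/3600 = 0.07575 kg/s
t_res = M / Q_s = 6.62 ÷ 0.07575 = 87.3927 s

value=87.39 s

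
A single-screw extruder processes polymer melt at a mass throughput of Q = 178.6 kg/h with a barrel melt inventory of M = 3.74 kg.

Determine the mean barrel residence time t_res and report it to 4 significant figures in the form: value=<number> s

Q_s = Q / 3600 = 178.6 / 3600 = 0.0496111 kg/s
t_res = M / Q_s = 3.74 ÷ 0.0496111 = 75.3863 s

value=75.39 s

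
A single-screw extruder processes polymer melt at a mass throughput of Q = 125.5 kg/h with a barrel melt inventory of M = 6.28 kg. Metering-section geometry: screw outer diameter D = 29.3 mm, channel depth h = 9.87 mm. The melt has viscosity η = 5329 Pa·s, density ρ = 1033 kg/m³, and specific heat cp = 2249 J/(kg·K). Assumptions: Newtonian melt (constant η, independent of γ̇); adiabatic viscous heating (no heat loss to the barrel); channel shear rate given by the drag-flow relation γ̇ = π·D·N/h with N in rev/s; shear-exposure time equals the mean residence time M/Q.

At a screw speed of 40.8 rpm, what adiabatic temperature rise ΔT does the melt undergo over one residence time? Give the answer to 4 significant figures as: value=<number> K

Q_s = Q / 3600 = 125.5 / 3600 = 0.0348611 kg/s
t_res = M / Q_s = 6.28 ÷ 0.0348611 = 180.143 s
Convert to SI: D = 0.0293 m, h = 0.00987 m, N = 40.8/60 = 0.68 rev/s
Shear rate: γ̇ = πDN/h = π·0.0293·0.68/0.00987 = 6.34175 s⁻¹
ΔT = η·γ̇²·t_res / (ρ·cp) = 5329 · (6.34175)² · 180.143 / (1033 · 2249) = 16.6185 K

value=16.62 K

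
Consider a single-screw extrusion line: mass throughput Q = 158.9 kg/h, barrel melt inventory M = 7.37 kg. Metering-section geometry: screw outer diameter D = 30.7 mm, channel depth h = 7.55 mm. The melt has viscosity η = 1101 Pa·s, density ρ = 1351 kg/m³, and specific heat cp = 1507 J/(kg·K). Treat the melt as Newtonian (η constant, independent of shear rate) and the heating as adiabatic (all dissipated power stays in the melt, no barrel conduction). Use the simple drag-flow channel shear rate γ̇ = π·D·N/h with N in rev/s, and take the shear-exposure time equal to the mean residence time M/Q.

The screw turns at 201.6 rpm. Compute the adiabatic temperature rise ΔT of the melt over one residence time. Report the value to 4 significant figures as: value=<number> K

value=166.4 K

Throughput in SI: Q_s = 158.9 kg/h ÷ 3600 s/h = 0.0441389 kg/s
t_res = M / Q_s = 7.37 ÷ 0.0441389 = 166.973 s
Convert to SI: D = 0.0307 m, h = 0.00755 m, N = 201.6/60 = 3.36 rev/s
γ̇ = π·D·N / h = π · 0.0307 · 3.36 / 0.00755 = 42.9221 s⁻¹
ΔT = η·γ̇²·t_res / (ρ·cp) = 1101 · (42.9221)² · 166.973 / (1351 · 1507) = 166.351 K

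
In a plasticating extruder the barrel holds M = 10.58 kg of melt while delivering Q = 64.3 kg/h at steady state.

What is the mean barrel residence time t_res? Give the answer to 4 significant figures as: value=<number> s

value=592.3 s

Throughput in SI: Q_s = 64.3 kg/h ÷ 3600 s/h = 0.0178611 kg/s
Mean residence time: t_res = M/Q_s = 10.58 kg / 0.0178611 kg/s = 592.348 s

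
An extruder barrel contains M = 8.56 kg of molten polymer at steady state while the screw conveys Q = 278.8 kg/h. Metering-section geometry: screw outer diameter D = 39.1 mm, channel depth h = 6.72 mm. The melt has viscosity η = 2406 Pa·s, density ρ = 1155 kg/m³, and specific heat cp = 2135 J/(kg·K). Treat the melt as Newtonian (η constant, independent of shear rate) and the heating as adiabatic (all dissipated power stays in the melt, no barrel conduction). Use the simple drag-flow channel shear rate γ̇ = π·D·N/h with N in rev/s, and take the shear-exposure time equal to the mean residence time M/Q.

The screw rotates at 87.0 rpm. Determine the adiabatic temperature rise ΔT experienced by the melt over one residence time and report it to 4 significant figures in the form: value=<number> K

value=75.76 K

Q_s = Q / 3600 = 278.8 / 3600 = 0.0774444 kg/s
Mean residence time: t_res = M/Q_s = 8.56 kg / 0.0774444 kg/s = 110.531 s
Geometry in metres: D = 39.1 mm → 0.0391 m, h = 6.72 mm → 0.00672 m; screw speed N = 87.0 rpm = 1.45 rev/s
γ̇ = π·D·N / h = π · 0.0391 · 1.45 / 0.00672 = 26.5049 s⁻¹
ΔT = η·γ̇²·t_res/(ρ·cp) = [2406 × 26.5049² × 110.531] / [1155 × 2135] = 75.7617 K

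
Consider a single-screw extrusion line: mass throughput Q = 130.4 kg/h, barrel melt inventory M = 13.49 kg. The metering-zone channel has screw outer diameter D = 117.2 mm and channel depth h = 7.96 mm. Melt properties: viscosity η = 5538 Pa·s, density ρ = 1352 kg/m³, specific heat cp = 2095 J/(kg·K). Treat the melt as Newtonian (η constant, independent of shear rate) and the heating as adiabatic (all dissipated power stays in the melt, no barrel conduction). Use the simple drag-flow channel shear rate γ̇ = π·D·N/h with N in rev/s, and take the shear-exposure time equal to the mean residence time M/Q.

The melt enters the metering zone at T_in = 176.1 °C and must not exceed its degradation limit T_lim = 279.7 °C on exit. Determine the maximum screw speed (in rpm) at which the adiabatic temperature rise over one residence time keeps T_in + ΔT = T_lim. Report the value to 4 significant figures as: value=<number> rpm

value=15.47 rpm

Convert throughput: Q = 130.4 kg/h = 130.4/3600 = 0.0362222 kg/s
t_res = M / Q_s = 13.49 / 0.0362222 = 372.423 s
Convert to metres: D = 0.1172 m, h = 0.00796 m
ΔT_a = T_lim − T_in = 279.7 °C − 176.1 °C = 103.6 K
γ̇_max² = ΔT_a·ρ·cp / (η·t_res) = [103.6 × 1352 × 2095] / [5538 × 372.423] = 142.276 s⁻²
γ̇_max = sqrt(142.276) = 11.9279 s⁻¹
Solve γ̇ = πDN/h for N: N_max = γ̇_max·h/(π·D) = 11.9279 × 0.00796 / (π × 0.1172) = 0.25787 rev/s = 15.4722 rpm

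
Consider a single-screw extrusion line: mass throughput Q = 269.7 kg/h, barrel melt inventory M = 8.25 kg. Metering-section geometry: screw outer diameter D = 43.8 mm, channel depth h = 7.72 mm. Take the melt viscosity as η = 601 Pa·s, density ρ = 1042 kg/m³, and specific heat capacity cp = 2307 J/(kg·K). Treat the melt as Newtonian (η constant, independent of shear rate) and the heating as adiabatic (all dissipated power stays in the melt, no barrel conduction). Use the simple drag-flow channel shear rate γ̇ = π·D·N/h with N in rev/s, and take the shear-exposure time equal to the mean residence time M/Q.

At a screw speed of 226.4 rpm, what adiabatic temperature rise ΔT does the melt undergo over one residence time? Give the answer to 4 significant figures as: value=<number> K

value=124.5 K

Throughput in SI: Q_s = 269.7 kg/h ÷ 3600 s/h = 0.0749167 kg/s
t_res = M / Q_s = 8.25 ÷ 0.0749167 = 110.122 s
D = 43.8 mm = 0.0438 m;  h = 7.72 mm = 0.00772 m;  N = 226.4 rpm / 60 = 3.77333 rev/s
γ̇ = π·D·N / h = π · 0.0438 · 3.77333 / 0.00772 = 67.2561 s⁻¹
ΔT = η·γ̇²·t_res / (ρ·cp) = 601 · (67.2561)² · 110.122 / (1042 · 2307) = 124.537 K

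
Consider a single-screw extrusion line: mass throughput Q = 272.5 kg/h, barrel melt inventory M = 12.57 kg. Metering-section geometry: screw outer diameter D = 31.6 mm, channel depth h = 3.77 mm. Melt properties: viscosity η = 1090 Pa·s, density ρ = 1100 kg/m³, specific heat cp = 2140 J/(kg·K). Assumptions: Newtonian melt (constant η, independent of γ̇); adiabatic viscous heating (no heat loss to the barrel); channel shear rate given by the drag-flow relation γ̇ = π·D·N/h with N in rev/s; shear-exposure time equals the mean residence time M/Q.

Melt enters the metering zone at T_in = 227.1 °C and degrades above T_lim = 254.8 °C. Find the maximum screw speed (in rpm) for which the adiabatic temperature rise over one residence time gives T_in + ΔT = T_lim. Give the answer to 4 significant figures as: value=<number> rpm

Q_s = Q / 3600 = 272.5 / 3600 = 0.0756944 kg/s
t_res = M / Q_s = 12.57 ÷ 0.0756944 = 166.062 s
D = 31.6 mm = 0.0316 m;  h = 3.77 mm = 0.00377 m
Allowable rise: ΔT_a = T_lim − T_in = 254.8 − 227.1 = 27.7 K
γ̇_max² = ΔT_a·ρ·cp / (η·t_res) = [27.7 × 1100 × 2140] / [1090 × 166.062] = 360.237 s⁻²
γ̇_max = sqrt(360.237) = 18.9799 s⁻¹
N_max = γ̇_max·h / (π·D) = 18.9799 · 0.00377 / (π · 0.0316) = 0.720773 rev/s = 43.2464 rpm

value=43.25 rpm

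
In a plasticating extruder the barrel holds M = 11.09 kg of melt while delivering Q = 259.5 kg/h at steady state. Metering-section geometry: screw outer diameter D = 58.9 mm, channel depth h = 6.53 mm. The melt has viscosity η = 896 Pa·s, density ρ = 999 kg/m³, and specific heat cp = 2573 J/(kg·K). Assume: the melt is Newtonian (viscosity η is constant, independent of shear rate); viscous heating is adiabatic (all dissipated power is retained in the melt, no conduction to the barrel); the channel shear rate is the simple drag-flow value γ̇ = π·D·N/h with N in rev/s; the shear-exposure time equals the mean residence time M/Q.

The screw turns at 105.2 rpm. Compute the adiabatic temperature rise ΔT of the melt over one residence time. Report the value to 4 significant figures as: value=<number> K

Convert throughput: Q = 259.5 kg/h = 259.5/3600 = 0.0720833 kg/s
Mean residence time: t_res = M/Q_s = 11.09 kg / 0.0720833 kg/s = 153.85 s
Geometry in metres: D = 58.9 mm → 0.0589 m, h = 6.53 mm → 0.00653 m; screw speed N = 105.2 rpm = 1.75333 rev/s
Shear rate: γ̇ = πDN/h = π·0.0589·1.75333/0.00653 = 49.684 s⁻¹
ΔT = η·γ̇²·t_res/(ρ·cp) = [896 × 49.684² × 153.85] / [999 × 2573] = 132.383 K

value=132.4 K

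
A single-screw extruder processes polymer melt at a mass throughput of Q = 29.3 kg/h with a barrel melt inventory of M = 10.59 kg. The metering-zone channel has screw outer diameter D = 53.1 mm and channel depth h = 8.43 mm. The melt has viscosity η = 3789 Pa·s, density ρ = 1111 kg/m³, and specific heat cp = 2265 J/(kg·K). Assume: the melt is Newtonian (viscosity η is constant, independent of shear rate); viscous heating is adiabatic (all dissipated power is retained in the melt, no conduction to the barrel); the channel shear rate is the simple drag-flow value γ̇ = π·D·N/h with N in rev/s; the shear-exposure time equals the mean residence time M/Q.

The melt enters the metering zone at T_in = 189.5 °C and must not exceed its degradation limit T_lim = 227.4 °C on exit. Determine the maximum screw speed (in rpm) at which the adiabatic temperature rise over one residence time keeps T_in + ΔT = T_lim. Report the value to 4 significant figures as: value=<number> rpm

value=13.34 rpm

Q_s = Q / 3600 = 29.3 / 3600 = 0.00813889 kg/s
Mean residence time: t_res = M/Q_s = 10.59 kg / 0.00813889 kg/s = 1301.16 s
D = 53.1 mm = 0.0531 m;  h = 8.43 mm = 0.00843 m
Allowable rise: ΔT_a = T_lim − T_in = 227.4 − 189.5 = 37.9 K
γ̇_max² = ΔT_a·ρ·cp/(η·t_res) = 37.9·1111·2265/(3789·1301.16) = 19.3449 s⁻²
γ̇_max = √19.3449 = 4.39828 s⁻¹
Solve γ̇ = πDN/h for N: N_max = γ̇_max·h/(π·D) = 4.39828 × 0.00843 / (π × 0.0531) = 0.222263 rev/s = 13.3358 rpm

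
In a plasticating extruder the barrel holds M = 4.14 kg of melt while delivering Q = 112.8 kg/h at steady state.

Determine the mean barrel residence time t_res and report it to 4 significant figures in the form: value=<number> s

Convert throughput: Q = 112.8 kg/h = 112.8/3600 = 0.0313333 kg/s
t_res = M / Q_s = 4.14 ÷ 0.0313333 = 132.128 s

value=132.1 s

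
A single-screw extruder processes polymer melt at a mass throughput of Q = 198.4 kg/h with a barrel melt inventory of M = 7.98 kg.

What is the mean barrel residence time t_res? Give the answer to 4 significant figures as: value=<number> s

Q_s = Q / 3600 = 198.4 / 3600 = 0.0551111 kg/s
Mean residence time: t_res = M/Q_s = 7.98 kg / 0.0551111 kg/s = 144.798 s

value=144.8 s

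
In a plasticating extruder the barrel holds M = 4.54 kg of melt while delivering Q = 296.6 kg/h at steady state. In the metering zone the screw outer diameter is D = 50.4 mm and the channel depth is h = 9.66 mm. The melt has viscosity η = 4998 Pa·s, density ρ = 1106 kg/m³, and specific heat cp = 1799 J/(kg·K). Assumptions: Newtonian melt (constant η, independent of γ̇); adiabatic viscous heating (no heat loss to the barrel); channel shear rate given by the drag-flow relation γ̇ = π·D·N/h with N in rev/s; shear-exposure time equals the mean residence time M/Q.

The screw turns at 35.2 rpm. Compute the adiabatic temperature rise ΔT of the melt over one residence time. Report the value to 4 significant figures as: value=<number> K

Q_s = Q / 3600 = 296.6 / 3600 = 0.0823889 kg/s
t_res = M / Q_s = 4.54 ÷ 0.0823889 = 55.1045 s
Geometry in metres: D = 50.4 mm → 0.0504 m, h = 9.66 mm → 0.00966 m; screw speed N = 35.2 rpm = 0.586667 rev/s
γ̇ = π·D·N / h = π · 0.0504 · 0.586667 / 0.00966 = 9.61601 s⁻¹
ΔT = η·γ̇²·t_res/(ρ·cp) = [4998 × 9.61601² × 55.1045] / [1106 × 1799] = 12.7993 K

value=12.80 K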